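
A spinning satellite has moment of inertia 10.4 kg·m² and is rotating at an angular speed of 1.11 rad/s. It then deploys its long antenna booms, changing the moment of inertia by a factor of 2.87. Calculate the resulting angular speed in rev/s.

Angular momentum about the spin axis is conserved since the torque about it is zero.
I₂ = 2.87 × 10.4 = 29.85 kg·m².
ω₂ = I₁ω₁ / I₂ = (10.40)(1.11 rad/s) / (29.85) = 0.3868 rad/s = 0.06155 rev/s.

ω₂ ≈ 0.0616 rev/s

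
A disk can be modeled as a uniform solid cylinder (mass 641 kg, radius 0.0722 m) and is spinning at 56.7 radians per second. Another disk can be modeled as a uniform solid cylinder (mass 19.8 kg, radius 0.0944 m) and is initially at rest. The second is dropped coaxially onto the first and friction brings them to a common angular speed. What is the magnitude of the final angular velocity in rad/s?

The coupling torques are internal; angular momentum about the shared axis is conserved.
Moments of inertia: I_A = ½(641)(0.0722)² = 1.671 kg·m²; I_B = ½(19.8)(0.0944)² = 0.08822 kg·m².
Taking A's sense as positive: L = (1.671)(56.7) = 94.73 kg·m²·rad/s.
Combined I = 1.671 + 0.08822 = 1.759 kg·m².
ω_f = L / I = 94.73 / 1.759 = 53.86 rad/s.

|ω_f| ≈ 53.9 rad/s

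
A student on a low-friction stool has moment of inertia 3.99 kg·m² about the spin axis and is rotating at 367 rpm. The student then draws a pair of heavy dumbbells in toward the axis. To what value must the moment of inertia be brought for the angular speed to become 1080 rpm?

With no external torque about the axis, L is conserved: I₁ω₁ = I₂ω₂.
I₂ = I₁ω₁ / ω₂ = (3.99)(367) / (1080) = 1.356 kg·m².

I₂ ≈ 1.36 kg·m²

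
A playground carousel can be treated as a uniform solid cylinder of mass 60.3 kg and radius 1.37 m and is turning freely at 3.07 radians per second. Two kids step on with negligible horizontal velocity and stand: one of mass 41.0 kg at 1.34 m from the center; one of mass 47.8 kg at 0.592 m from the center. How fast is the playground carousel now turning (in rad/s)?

ω_f ≈ 1.18 rad/s

No external torque acts about the center; L_before = L_after.
I_p = ½(60.3)(1.37)² = 56.59 kg·m².
Added inertia Σmr² = (41.0)(1.34)² + (47.8)(0.592)² = 90.37 kg·m²; I_f = 56.59 + 90.37 = 147.0 kg·m².
ω_f = I_p ω_i / I_f = (56.59)(3.07) / 147.0 = 1.182 rad/s.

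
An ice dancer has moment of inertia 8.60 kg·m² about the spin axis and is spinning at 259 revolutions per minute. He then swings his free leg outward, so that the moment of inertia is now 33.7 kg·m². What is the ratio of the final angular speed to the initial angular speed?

ω₂/ω₁ ≈ 0.255

No external torque acts about the spin axis, so angular momentum is conserved.
ω₂/ω₁ = I₁/I₂ = 8.600 / 33.70 = 0.2552.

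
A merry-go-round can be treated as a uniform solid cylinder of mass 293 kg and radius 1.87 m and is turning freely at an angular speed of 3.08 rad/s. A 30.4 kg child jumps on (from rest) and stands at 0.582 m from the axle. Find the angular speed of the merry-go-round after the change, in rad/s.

ω_f ≈ 3.02 rad/s

The added mass arrives with no angular momentum about the axle, and any external torque about the axle is negligible, so the system's angular momentum is conserved.
I_p = ½(293)(1.87)² = 512.3 kg·m².
Added inertia Σmr² = (30.4)(0.582)² = 10.30 kg·m²; I_f = 512.3 + 10.30 = 522.6 kg·m².
ω_f = I_p ω_i / I_f = (512.3)(3.08) / 522.6 = 3.019 rad/s.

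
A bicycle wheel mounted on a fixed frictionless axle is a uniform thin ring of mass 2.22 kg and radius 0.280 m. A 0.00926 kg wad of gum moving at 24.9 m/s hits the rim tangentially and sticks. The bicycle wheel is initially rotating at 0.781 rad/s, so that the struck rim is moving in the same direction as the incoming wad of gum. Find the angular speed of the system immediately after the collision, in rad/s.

The axle reaction passes through the axle and exerts no torque about it; angular momentum about the axle is conserved through the impact.
I_p = (2.22)(0.280)² = 0.1740 kg·m². Taking the sense of the wad of gum's angular momentum as positive, L_{wad} = m v R = (0.00926)(24.9)(0.280) = 0.06456 kg·m²/s.
L_i = +I_p ω_p + m v R = +(0.1740)(0.781) + 0.06456 = 0.2005 kg·m²/s.
After sticking, I_f = I_p + m R² = 0.1740 + (0.00926)(0.280)² = 0.1748 kg·m².
ω_f = L_i / I_f = 0.2005 / 0.1748 = 1.147 rad/s.

|ω_f| ≈ 1.15 rad/s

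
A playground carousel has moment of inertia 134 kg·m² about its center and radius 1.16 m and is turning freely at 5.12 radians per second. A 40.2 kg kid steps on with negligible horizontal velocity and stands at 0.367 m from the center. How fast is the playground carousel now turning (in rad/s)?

No external torque acts about the center; L_before = L_after.
Added inertia Σmr² = (40.2)(0.367)² = 5.414 kg·m²; I_f = 134.0 + 5.414 = 139.4 kg·m².
ω_f = I_p ω_i / I_f = (134.0)(5.12) / 139.4 = 4.921 rad/s.

ω_f ≈ 4.92 rad/s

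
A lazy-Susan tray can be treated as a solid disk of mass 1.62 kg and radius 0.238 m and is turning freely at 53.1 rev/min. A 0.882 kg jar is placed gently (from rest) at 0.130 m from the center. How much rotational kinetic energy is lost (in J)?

energy lost ≈ 0.174 J

No external torque acts about the center; L_before = L_after.
I_p = ½(1.62)(0.238)² = 0.04588 kg·m².
Added inertia Σmr² = (0.882)(0.130)² = 0.01491 kg·m²; I_f = 0.04588 + 0.01491 = 0.06079 kg·m².
ω_f = I_p ω_i / I_f = (0.04588)(53.1) / 0.06079 = 40.08 rpm.
KE_i = ½(0.04588)(5.561 rad/s)² = 0.7093 J; KE_f = ½(0.06079)(4.197)² = 0.5354 J.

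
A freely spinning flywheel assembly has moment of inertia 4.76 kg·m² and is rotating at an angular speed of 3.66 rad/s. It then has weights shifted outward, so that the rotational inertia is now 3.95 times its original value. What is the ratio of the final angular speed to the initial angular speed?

With no external torque about the axis, L is conserved: I₁ω₁ = I₂ω₂.
I₂ = 3.95 × 4.76 = 18.80 kg·m².
ω₂/ω₁ = I₁/I₂ = 4.760 / 18.80 = 0.2532.

ω₂/ω₁ ≈ 0.253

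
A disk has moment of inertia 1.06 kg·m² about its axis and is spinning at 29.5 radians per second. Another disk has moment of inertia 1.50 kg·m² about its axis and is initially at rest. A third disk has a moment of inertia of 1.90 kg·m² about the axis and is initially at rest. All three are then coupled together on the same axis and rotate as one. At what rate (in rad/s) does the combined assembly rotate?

|ω_f| ≈ 7.01 rad/s

No external torque acts about the common axis, so total angular momentum is conserved.
Taking A's sense as positive: L = (1.060)(29.5) = 31.27 kg·m²·rad/s.
Combined I = 1.060 + 1.500 + 1.900 = 4.460 kg·m².
ω_f = L / I = 31.27 / 4.460 = 7.011 rad/s.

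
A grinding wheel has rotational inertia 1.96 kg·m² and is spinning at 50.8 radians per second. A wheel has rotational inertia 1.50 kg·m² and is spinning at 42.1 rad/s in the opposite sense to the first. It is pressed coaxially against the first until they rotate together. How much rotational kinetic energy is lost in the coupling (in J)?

ΔKE lost ≈ 3670 J

The coupling torques are internal; angular momentum about the shared axis is conserved.
Taking A's sense as positive: L = (1.960)(50.8) − (1.500)(42.1) = 36.42 kg·m²·rad/s.
Combined I = 1.960 + 1.500 = 3.460 kg·m².
ω_f = L / I = 36.42 / 3.460 = 10.53 rad/s.
KE_i = ½ΣIω² = 3858 J; KE_f = ½(3.460)(10.53)² = 191.7 J.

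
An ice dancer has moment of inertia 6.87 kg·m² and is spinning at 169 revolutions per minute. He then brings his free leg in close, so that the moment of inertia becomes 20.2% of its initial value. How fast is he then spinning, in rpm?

No external torque acts about the spin axis, so angular momentum is conserved.
I₂ = 0.202 × 6.87 = 1.388 kg·m².
ω₂ = I₁ω₁ / I₂ = (6.870)(169 rpm) / (1.388) = 836.6 rpm.

ω₂ ≈ 837 rpm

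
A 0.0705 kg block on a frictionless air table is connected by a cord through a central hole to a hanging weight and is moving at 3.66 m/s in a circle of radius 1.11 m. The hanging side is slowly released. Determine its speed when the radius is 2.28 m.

Central (radial) force ⇒ zero torque about the center ⇒ m v r is constant.
v₂ = v₁ r₁ / r₂ = (3.66)(1.11) / (2.28) = 1.782 m/s.

v₂ ≈ 1.78 m/s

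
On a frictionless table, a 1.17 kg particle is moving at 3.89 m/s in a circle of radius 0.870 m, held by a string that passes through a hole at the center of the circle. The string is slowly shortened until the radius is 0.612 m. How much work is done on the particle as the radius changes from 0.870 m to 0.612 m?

W ≈ 9.04 J

Central (radial) force ⇒ zero torque about the center ⇒ m v r is constant.
v₂ = v₁ r₁ / r₂ = (3.89)(0.870) / (0.612) = 5.530 m/s.
W = ΔKE = ½m(v₂² − v₁²) = 9.037 J.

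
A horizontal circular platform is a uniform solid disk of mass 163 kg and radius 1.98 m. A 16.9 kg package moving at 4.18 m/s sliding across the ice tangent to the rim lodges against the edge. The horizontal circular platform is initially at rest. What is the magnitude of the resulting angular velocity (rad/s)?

About the central axle the impulsive forces during the collision are internal, so angular momentum about that axis is conserved.
I_p = ½(163)(1.98)² = 319.5 kg·m². Taking the sense of the package's angular momentum as positive, L_{package} = m v R = (16.9)(4.18)(1.98) = 139.9 kg·m²/s.
L_i = 0 + 139.9 = 139.9 kg·m²/s.
After sticking, I_f = I_p + m R² = 319.5 + (16.9)(1.98)² = 385.8 kg·m².
ω_f = L_i / I_f = 139.9 / 385.8 = 0.3626 rad/s.

|ω_f| ≈ 0.363 rad/s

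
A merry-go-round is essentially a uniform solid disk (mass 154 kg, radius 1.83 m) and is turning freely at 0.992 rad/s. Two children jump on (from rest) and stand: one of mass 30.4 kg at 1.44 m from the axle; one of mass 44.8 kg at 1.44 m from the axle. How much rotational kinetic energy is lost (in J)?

The added mass arrives with no angular momentum about the axle, and any external torque about the axle is negligible, so the system's angular momentum is conserved.
I_p = ½(154)(1.83)² = 257.9 kg·m².
Added inertia Σmr² = (30.4)(1.44)² + (44.8)(1.44)² = 155.9 kg·m²; I_f = 257.9 + 155.9 = 413.8 kg·m².
ω_f = I_p ω_i / I_f = (257.9)(0.992) / 413.8 = 0.6182 rad/s.
KE_i = ½(257.9)(0.9920 rad/s)² = 126.9 J; KE_f = ½(413.8)(0.6182)² = 79.07 J.

energy lost ≈ 47.8 J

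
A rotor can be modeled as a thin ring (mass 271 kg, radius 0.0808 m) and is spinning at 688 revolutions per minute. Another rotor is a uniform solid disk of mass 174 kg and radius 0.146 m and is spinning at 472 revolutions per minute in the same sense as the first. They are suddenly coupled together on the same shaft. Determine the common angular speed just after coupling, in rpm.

No external torque acts about the common axis, so total angular momentum is conserved.
Moments of inertia: I_A = (271)(0.0808)² = 1.769 kg·m²; I_B = ½(174)(0.146)² = 1.854 kg·m².
Taking A's sense as positive: L = (1.769)(688) + (1.854)(472) = 2093 kg·m²·rpm.
Combined I = 1.769 + 1.854 = 3.624 kg·m².
ω_f = L / I = 2093 / 3.624 = 577.5 rpm.

|ω_f| ≈ 577 rpm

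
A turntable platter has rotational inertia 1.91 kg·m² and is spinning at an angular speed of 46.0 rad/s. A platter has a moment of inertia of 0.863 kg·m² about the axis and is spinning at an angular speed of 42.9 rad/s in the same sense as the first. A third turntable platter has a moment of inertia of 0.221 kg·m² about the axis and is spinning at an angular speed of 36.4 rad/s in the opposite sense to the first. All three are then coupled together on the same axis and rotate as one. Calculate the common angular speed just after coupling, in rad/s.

|ω_f| ≈ 39.0 rad/s

No external torque acts about the common axis, so total angular momentum is conserved.
Taking A's sense as positive: L = (1.910)(46.0) + (0.8630)(42.9) − (0.2210)(36.4) = 116.8 kg·m²·rad/s.
Combined I = 1.910 + 0.8630 + 0.2210 = 2.994 kg·m².
ω_f = L / I = 116.8 / 2.994 = 39.02 rad/s.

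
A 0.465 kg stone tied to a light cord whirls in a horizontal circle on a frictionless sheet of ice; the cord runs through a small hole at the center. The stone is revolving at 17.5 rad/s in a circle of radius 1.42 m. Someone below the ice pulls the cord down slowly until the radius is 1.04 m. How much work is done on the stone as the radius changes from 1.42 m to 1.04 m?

The constraining force is radial, so m r² ω about the center is conserved.
ω₂ = ω₁ (r₁/r₂)² = (17.5)(1.42/1.04)² = 32.62 rad/s.
W = ΔKE = ½m(v₂² − v₁²) = 124.1 J.

W ≈ 124 J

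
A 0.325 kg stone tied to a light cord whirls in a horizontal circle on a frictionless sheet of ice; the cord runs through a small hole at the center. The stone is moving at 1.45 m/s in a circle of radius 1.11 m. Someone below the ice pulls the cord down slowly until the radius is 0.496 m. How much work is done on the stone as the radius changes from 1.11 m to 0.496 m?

Central (radial) force ⇒ zero torque about the center ⇒ m v r is constant.
v₂ = v₁ r₁ / r₂ = (1.45)(1.11) / (0.496) = 3.245 m/s.
W = ΔKE = ½m(v₂² − v₁²) = 1.369 J.

W ≈ 1.37 J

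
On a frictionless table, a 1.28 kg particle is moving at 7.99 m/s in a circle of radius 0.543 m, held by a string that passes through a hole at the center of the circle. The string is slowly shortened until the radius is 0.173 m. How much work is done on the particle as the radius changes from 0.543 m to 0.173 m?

W ≈ 362 J

The only horizontal force on the mass is along the cord (radial), so it exerts no torque about the hole and angular momentum m v r is conserved.
v₂ = v₁ r₁ / r₂ = (7.99)(0.543) / (0.173) = 25.08 m/s.
W = ΔKE = ½m(v₂² − v₁²) = 361.7 J.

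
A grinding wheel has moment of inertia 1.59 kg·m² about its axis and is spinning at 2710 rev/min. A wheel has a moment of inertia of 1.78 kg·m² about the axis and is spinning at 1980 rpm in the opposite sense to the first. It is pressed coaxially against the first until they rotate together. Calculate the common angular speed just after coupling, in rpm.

The coupling torques are internal; angular momentum about the shared axis is conserved.
Taking A's sense as positive: L = (1.590)(2710) − (1.780)(1980) = 784.5 kg·m²·rpm.
Combined I = 1.590 + 1.780 = 3.370 kg·m².
ω_f = L / I = 784.5 / 3.370 = 232.8 rpm.

|ω_f| ≈ 233 rpm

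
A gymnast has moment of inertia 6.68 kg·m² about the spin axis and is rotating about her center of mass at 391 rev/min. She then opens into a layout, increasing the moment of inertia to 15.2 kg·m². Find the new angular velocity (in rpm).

ω₂ ≈ 172 rpm

With no external torque about the axis, L is conserved: I₁ω₁ = I₂ω₂.
ω₂ = I₁ω₁ / I₂ = (6.680)(391 rpm) / (15.20) = 171.8 rpm.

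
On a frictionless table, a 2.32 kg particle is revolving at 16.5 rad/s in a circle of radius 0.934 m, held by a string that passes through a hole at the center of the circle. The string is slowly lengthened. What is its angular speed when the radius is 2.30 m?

No torque about the axis ⇒ m r₁² ω₁ = m r₂² ω₂.
ω₂ = ω₁ (r₁/r₂)² = (16.5)(0.934/2.30)² = 2.721 rad/s.

ω₂ ≈ 2.72 rad/s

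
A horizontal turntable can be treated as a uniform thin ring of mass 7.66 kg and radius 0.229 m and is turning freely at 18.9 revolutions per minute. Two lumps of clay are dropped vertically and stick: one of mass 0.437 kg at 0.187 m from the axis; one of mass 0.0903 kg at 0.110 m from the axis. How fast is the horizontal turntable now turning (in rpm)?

ω_f ≈ 18.2 rpm

The added mass arrives with no angular momentum about the axis, and any external torque about the axis is negligible, so the system's angular momentum is conserved.
I_p = (7.66)(0.229)² = 0.4017 kg·m².
Added inertia Σmr² = (0.437)(0.187)² + (0.0903)(0.110)² = 0.01637 kg·m²; I_f = 0.4017 + 0.01637 = 0.4181 kg·m².
ω_f = I_p ω_i / I_f = (0.4017)(18.9) / 0.4181 = 18.16 rpm.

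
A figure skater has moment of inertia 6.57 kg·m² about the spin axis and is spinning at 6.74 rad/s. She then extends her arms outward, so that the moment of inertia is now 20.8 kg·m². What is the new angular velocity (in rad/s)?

No external torque acts about the spin axis, so angular momentum is conserved.
ω₂ = I₁ω₁ / I₂ = (6.570)(6.74 rad/s) / (20.80) = 2.129 rad/s.

ω₂ ≈ 2.13 rad/s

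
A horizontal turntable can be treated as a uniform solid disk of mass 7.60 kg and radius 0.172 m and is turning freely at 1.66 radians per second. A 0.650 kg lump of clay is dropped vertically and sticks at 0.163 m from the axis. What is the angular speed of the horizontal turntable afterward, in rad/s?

ω_f ≈ 1.44 rad/s

The added mass arrives with no angular momentum about the axis, and any external torque about the axis is negligible, so the system's angular momentum is conserved.
I_p = ½(7.60)(0.172)² = 0.1124 kg·m².
Added inertia Σmr² = (0.650)(0.163)² = 0.01727 kg·m²; I_f = 0.1124 + 0.01727 = 0.1297 kg·m².
ω_f = I_p ω_i / I_f = (0.1124)(1.66) / 0.1297 = 1.439 rad/s.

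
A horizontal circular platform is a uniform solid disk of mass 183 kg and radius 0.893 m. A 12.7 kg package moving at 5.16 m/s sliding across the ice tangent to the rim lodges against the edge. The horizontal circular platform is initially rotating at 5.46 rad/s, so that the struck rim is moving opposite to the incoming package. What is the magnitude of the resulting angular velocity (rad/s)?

|ω_f| ≈ 4.09 rad/s

About the central axle the impulsive forces during the collision are internal, so angular momentum about that axis is conserved.
I_p = ½(183)(0.893)² = 72.97 kg·m². Taking the sense of the package's angular momentum as positive, L_{package} = m v R = (12.7)(5.16)(0.893) = 58.52 kg·m²/s.
L_i = −I_p ω_p + m v R = −(72.97)(5.46) + 58.52 = -339.9 kg·m²/s.
After sticking, I_f = I_p + m R² = 72.97 + (12.7)(0.893)² = 83.09 kg·m².
ω_f = L_i / I_f = -339.9 / 83.09 = -4.090 rad/s.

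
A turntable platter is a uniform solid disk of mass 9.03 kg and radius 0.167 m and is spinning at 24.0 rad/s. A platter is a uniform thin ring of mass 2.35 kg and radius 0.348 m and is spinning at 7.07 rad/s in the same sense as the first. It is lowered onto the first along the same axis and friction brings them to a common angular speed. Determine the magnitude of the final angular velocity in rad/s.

No external torque acts about the common axis, so total angular momentum is conserved.
Moments of inertia: I_A = ½(9.03)(0.167)² = 0.1259 kg·m²; I_B = (2.35)(0.348)² = 0.2846 kg·m².
Taking A's sense as positive: L = (0.1259)(24.0) + (0.2846)(7.07) = 5.034 kg·m²·rad/s.
Combined I = 0.1259 + 0.2846 = 0.4105 kg·m².
ω_f = L / I = 5.034 / 0.4105 = 12.26 rad/s.

|ω_f| ≈ 12.3 rad/s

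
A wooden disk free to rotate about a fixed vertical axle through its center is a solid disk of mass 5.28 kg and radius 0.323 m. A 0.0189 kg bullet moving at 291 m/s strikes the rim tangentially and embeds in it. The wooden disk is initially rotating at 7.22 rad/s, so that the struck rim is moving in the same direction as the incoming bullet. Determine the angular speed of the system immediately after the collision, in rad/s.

About the axle the impulsive forces during the collision are internal, so angular momentum about that axis is conserved.
I_p = ½(5.28)(0.323)² = 0.2754 kg·m². Taking the sense of the bullet's angular momentum as positive, L_{bullet} = m v R = (0.0189)(291)(0.323) = 1.776 kg·m²/s.
L_i = +I_p ω_p + m v R = +(0.2754)(7.22) + 1.776 = 3.765 kg·m²/s.
After sticking, I_f = I_p + m R² = 0.2754 + (0.0189)(0.323)² = 0.2774 kg·m².
ω_f = L_i / I_f = 3.765 / 0.2774 = 13.57 rad/s.

|ω_f| ≈ 13.6 rad/s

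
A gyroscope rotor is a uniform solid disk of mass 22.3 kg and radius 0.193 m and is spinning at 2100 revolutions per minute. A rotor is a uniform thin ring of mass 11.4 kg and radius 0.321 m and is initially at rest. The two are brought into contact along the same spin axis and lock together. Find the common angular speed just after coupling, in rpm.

No external torque acts about the common axis, so total angular momentum is conserved.
Moments of inertia: I_A = ½(22.3)(0.193)² = 0.4153 kg·m²; I_B = (11.4)(0.321)² = 1.175 kg·m².
Taking A's sense as positive: L = (0.4153)(2100) = 872.2 kg·m²·rpm.
Combined I = 0.4153 + 1.175 = 1.590 kg·m².
ω_f = L / I = 872.2 / 1.590 = 548.5 rpm.

|ω_f| ≈ 549 rpm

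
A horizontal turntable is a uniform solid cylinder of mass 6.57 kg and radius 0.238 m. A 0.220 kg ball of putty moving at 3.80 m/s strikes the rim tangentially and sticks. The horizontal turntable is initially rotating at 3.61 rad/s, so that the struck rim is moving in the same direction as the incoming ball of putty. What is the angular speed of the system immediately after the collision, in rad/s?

|ω_f| ≈ 4.39 rad/s

About the axle the impulsive forces during the collision are internal, so angular momentum about that axis is conserved.
I_p = ½(6.57)(0.238)² = 0.1861 kg·m². Taking the sense of the ball of putty's angular momentum as positive, L_{ball} = m v R = (0.220)(3.80)(0.238) = 0.1990 kg·m²/s.
L_i = +I_p ω_p + m v R = +(0.1861)(3.61) + 0.1990 = 0.8707 kg·m²/s.
After sticking, I_f = I_p + m R² = 0.1861 + (0.220)(0.238)² = 0.1985 kg·m².
ω_f = L_i / I_f = 0.8707 / 0.1985 = 4.386 rad/s.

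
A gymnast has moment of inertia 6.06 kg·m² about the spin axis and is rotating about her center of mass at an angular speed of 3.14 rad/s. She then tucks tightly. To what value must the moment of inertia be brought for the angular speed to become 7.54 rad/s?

I₂ ≈ 2.52 kg·m²

Angular momentum about the spin axis is conserved since the torque about it is zero.
I₂ = I₁ω₁ / ω₂ = (6.06)(3.14) / (7.54) = 2.524 kg·m².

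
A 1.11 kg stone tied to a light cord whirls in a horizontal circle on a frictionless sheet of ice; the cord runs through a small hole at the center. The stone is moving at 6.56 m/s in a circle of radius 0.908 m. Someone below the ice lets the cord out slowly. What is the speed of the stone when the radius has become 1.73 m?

v₂ ≈ 3.44 m/s

Central (radial) force ⇒ zero torque about the center ⇒ m v r is constant.
v₂ = v₁ r₁ / r₂ = (6.56)(0.908) / (1.73) = 3.443 m/s.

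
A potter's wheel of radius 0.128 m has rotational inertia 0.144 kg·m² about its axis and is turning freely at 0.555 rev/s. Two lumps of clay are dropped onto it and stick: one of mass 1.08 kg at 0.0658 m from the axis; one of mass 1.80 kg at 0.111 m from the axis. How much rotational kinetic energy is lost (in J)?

energy lost ≈ 0.138 J

The added mass arrives with no angular momentum about the axis, and any external torque about the axis is negligible, so the system's angular momentum is conserved.
Added inertia Σmr² = (1.08)(0.0658)² + (1.80)(0.111)² = 0.02685 kg·m²; I_f = 0.1440 + 0.02685 = 0.1709 kg·m².
ω_f = I_p ω_i / I_f = (0.1440)(0.555) / 0.1709 = 0.4678 rev/s.
KE_i = ½(0.1440)(3.487 rad/s)² = 0.8755 J; KE_f = ½(0.1709)(2.939)² = 0.7379 J.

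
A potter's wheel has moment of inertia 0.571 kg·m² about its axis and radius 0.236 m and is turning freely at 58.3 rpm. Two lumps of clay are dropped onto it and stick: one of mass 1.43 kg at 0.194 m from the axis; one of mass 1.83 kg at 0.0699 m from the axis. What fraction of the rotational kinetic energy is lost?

No external torque acts about the axis; L_before = L_after.
Added inertia Σmr² = (1.43)(0.194)² + (1.83)(0.0699)² = 0.06276 kg·m²; I_f = 0.5710 + 0.06276 = 0.6338 kg·m².
ω_f = I_p ω_i / I_f = (0.5710)(58.3) / 0.6338 = 52.53 rpm.
KE_i = ½(0.5710)(6.105 rad/s)² = 10.64 J; KE_f = ½(0.6338)(5.501)² = 9.588 J.
Fraction lost = 0.09903.

fraction ≈ 0.0990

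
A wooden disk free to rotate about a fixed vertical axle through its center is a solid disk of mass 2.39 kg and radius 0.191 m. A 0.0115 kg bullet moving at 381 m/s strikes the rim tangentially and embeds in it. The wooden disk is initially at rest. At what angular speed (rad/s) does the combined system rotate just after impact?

|ω_f| ≈ 19.0 rad/s

About the axle the impulsive forces during the collision are internal, so angular momentum about that axis is conserved.
I_p = ½(2.39)(0.191)² = 0.04359 kg·m². Taking the sense of the bullet's angular momentum as positive, L_{bullet} = m v R = (0.0115)(381)(0.191) = 0.8369 kg·m²/s.
L_i = 0 + 0.8369 = 0.8369 kg·m²/s.
After sticking, I_f = I_p + m R² = 0.04359 + (0.0115)(0.191)² = 0.04401 kg·m².
ω_f = L_i / I_f = 0.8369 / 0.04401 = 19.01 rad/s.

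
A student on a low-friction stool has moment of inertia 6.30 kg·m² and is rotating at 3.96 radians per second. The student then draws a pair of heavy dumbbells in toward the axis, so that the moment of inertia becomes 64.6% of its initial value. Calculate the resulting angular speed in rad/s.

Angular momentum about the spin axis is conserved since the torque about it is zero.
I₂ = 0.646 × 6.30 = 4.070 kg·m².
ω₂ = I₁ω₁ / I₂ = (6.300)(3.96 rad/s) / (4.070) = 6.130 rad/s.

ω₂ ≈ 6.13 rad/s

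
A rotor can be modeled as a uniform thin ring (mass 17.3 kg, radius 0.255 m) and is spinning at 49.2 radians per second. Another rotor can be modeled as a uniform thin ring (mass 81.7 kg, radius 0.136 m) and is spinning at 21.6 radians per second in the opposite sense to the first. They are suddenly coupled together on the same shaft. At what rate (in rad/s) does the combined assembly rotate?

|ω_f| ≈ 8.61 rad/s

The coupling torques are internal; angular momentum about the shared axis is conserved.
Moments of inertia: I_A = (17.3)(0.255)² = 1.125 kg·m²; I_B = (81.7)(0.136)² = 1.511 kg·m².
Taking A's sense as positive: L = (1.125)(49.2) − (1.511)(21.6) = 22.71 kg·m²·rad/s.
Combined I = 1.125 + 1.511 = 2.636 kg·m².
ω_f = L / I = 22.71 / 2.636 = 8.614 rad/s.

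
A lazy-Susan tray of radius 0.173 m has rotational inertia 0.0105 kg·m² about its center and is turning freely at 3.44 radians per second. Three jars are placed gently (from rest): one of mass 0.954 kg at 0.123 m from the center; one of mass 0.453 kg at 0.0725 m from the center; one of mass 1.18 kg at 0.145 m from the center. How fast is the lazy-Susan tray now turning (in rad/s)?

The added mass arrives with no angular momentum about the center, and any external torque about the center is negligible, so the system's angular momentum is conserved.
Added inertia Σmr² = (0.954)(0.123)² + (0.453)(0.0725)² + (1.18)(0.145)² = 0.04162 kg·m²; I_f = 0.01050 + 0.04162 = 0.05212 kg·m².
ω_f = I_p ω_i / I_f = (0.01050)(3.44) / 0.05212 = 0.6930 rad/s.

ω_f ≈ 0.693 rad/s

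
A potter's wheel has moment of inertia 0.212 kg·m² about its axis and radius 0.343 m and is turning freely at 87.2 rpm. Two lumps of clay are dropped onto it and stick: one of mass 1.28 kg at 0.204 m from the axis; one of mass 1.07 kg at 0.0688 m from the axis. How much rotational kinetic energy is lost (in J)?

No external torque acts about the axis; L_before = L_after.
Added inertia Σmr² = (1.28)(0.204)² + (1.07)(0.0688)² = 0.05833 kg·m²; I_f = 0.2120 + 0.05833 = 0.2703 kg·m².
ω_f = I_p ω_i / I_f = (0.2120)(87.2) / 0.2703 = 68.38 rpm.
KE_i = ½(0.2120)(9.132 rad/s)² = 8.839 J; KE_f = ½(0.2703)(7.161)² = 6.932 J.

energy lost ≈ 1.91 J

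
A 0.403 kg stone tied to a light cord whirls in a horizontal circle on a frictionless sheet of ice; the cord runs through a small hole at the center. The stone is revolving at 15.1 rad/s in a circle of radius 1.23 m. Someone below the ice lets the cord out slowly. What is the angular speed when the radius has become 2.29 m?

The constraining force is radial, so m r² ω about the center is conserved.
ω₂ = ω₁ (r₁/r₂)² = (15.1)(1.23/2.29)² = 4.356 rad/s.

ω₂ ≈ 4.36 rad/s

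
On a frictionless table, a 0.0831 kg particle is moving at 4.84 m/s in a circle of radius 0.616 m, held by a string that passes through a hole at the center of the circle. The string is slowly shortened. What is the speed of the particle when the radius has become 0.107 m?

The only horizontal force on the mass is along the cord (radial), so it exerts no torque about the hole and angular momentum m v r is conserved.
v₂ = v₁ r₁ / r₂ = (4.84)(0.616) / (0.107) = 27.86 m/s.

v₂ ≈ 27.9 m/s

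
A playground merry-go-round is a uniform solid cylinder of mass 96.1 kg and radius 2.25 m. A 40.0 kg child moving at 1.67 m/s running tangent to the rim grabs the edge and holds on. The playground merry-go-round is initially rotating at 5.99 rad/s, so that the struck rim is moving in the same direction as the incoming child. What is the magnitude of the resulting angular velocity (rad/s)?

|ω_f| ≈ 3.61 rad/s

About the axle the impulsive forces during the collision are internal, so angular momentum about that axis is conserved.
I_p = ½(96.1)(2.25)² = 243.3 kg·m². Taking the sense of the child's angular momentum as positive, L_{child} = m v R = (40.0)(1.67)(2.25) = 150.3 kg·m²/s.
L_i = +I_p ω_p + m v R = +(243.3)(5.99) + 150.3 = 1607 kg·m²/s.
After sticking, I_f = I_p + m R² = 243.3 + (40.0)(2.25)² = 445.8 kg·m².
ω_f = L_i / I_f = 1607 / 445.8 = 3.606 rad/s.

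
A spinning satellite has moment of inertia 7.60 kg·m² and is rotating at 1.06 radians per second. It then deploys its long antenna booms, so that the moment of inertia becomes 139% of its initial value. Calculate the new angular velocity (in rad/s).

ω₂ ≈ 0.763 rad/s

No external torque acts about the spin axis, so angular momentum is conserved.
I₂ = 1.39 × 7.60 = 10.56 kg·m².
ω₂ = I₁ω₁ / I₂ = (7.600)(1.06 rad/s) / (10.56) = 0.7626 rad/s.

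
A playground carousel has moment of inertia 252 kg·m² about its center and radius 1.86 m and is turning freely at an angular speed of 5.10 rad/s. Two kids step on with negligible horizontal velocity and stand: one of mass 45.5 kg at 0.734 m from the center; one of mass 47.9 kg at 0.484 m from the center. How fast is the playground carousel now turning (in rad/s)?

ω_f ≈ 4.47 rad/s

No external torque acts about the center; L_before = L_after.
Added inertia Σmr² = (45.5)(0.734)² + (47.9)(0.484)² = 35.73 kg·m²; I_f = 252.0 + 35.73 = 287.7 kg·m².
ω_f = I_p ω_i / I_f = (252.0)(5.10) / 287.7 = 4.467 rad/s.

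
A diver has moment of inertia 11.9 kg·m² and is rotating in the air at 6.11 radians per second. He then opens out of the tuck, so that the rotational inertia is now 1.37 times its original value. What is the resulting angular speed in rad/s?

No external torque acts about the spin axis, so angular momentum is conserved.
I₂ = 1.37 × 11.9 = 16.30 kg·m².
ω₂ = I₁ω₁ / I₂ = (11.90)(6.11 rad/s) / (16.30) = 4.460 rad/s.

ω₂ ≈ 4.46 rad/s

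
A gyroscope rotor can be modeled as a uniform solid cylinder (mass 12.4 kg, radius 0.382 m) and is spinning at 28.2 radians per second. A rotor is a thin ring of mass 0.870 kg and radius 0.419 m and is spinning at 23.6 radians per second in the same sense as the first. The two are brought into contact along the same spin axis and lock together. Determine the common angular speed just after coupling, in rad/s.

The coupling torques are internal; angular momentum about the shared axis is conserved.
Moments of inertia: I_A = ½(12.4)(0.382)² = 0.9047 kg·m²; I_B = (0.870)(0.419)² = 0.1527 kg·m².
Taking A's sense as positive: L = (0.9047)(28.2) + (0.1527)(23.6) = 29.12 kg·m²·rad/s.
Combined I = 0.9047 + 0.1527 = 1.057 kg·m².
ω_f = L / I = 29.12 / 1.057 = 27.54 rad/s.

|ω_f| ≈ 27.5 rad/s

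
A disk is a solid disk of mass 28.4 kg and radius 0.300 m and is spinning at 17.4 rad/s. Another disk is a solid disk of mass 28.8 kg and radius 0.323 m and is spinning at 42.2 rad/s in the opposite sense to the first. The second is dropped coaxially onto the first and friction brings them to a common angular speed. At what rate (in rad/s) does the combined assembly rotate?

No external torque acts about the common axis, so total angular momentum is conserved.
Moments of inertia: I_A = ½(28.4)(0.300)² = 1.278 kg·m²; I_B = ½(28.8)(0.323)² = 1.502 kg·m².
Taking A's sense as positive: L = (1.278)(17.4) − (1.502)(42.2) = -41.16 kg·m²·rad/s.
Combined I = 1.278 + 1.502 = 2.780 kg·m².
ω_f = L / I = -41.16 / 2.780 = -14.80 rad/s.

|ω_f| ≈ 14.8 rad/s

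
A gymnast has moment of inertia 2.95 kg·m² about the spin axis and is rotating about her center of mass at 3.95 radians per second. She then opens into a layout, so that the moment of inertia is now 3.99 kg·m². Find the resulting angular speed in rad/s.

ω₂ ≈ 2.92 rad/s

No external torque acts about the spin axis, so angular momentum is conserved.
ω₂ = I₁ω₁ / I₂ = (2.950)(3.95 rad/s) / (3.990) = 2.920 rad/s.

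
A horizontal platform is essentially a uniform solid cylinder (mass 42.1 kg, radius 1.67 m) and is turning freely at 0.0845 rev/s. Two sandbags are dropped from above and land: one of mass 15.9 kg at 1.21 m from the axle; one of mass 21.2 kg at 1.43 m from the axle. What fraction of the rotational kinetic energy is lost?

The added mass arrives with no angular momentum about the axle, and any external torque about the axle is negligible, so the system's angular momentum is conserved.
I_p = ½(42.1)(1.67)² = 58.71 kg·m².
Added inertia Σmr² = (15.9)(1.21)² + (21.2)(1.43)² = 66.63 kg·m²; I_f = 58.71 + 66.63 = 125.3 kg·m².
ω_f = I_p ω_i / I_f = (58.71)(0.0845) / 125.3 = 0.03958 rev/s.
KE_i = ½(58.71)(0.5309 rad/s)² = 8.274 J; KE_f = ½(125.3)(0.2487)² = 3.876 J.
Fraction lost = 0.5316.

fraction ≈ 0.532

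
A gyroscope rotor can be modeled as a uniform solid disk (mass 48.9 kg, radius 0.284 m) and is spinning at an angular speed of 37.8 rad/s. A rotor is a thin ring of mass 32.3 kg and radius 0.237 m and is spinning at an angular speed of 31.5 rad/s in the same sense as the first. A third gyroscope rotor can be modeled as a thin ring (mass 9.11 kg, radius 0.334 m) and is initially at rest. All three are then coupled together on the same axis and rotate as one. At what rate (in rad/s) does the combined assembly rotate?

|ω_f| ≈ 27.4 rad/s

No external torque acts about the common axis, so total angular momentum is conserved.
Moments of inertia: I_A = ½(48.9)(0.284)² = 1.972 kg·m²; I_B = (32.3)(0.237)² = 1.814 kg·m²; I_C = (9.11)(0.334)² = 1.016 kg·m².
Taking A's sense as positive: L = (1.972)(37.8) + (1.814)(31.5) = 131.7 kg·m²·rad/s.
Combined I = 1.972 + 1.814 + 1.016 = 4.803 kg·m².
ω_f = L / I = 131.7 / 4.803 = 27.42 rad/s.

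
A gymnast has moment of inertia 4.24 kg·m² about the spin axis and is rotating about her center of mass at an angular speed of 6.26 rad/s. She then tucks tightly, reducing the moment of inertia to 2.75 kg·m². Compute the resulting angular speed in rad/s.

Angular momentum about the spin axis is conserved since the torque about it is zero.
ω₂ = I₁ω₁ / I₂ = (4.240)(6.26 rad/s) / (2.750) = 9.652 rad/s.

ω₂ ≈ 9.65 rad/s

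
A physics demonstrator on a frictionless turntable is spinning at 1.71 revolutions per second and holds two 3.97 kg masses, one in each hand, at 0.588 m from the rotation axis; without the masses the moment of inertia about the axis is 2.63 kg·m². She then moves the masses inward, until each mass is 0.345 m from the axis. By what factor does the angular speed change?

With no external torque about the axis, L is conserved: I₁ω₁ = I₂ω₂.
I₁ = 2.63 + 2(3.97)(0.588)² = 5.375 kg·m²; I₂ = 2.63 + 2(3.97)(0.345)² = 3.575 kg·m².
ω₂/ω₁ = I₁/I₂ = 5.375 / 3.575 = 1.504.

ω₂/ω₁ ≈ 1.50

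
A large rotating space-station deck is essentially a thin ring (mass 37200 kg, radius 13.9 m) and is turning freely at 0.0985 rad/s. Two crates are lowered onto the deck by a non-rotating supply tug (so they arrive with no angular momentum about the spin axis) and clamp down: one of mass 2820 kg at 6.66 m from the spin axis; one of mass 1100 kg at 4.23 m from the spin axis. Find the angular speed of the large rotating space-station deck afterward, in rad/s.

The added mass arrives with no angular momentum about the spin axis, and any external torque about the spin axis is negligible, so the system's angular momentum is conserved.
I_p = (37200)(13.9)² = 7.187e+06 kg·m².
Added inertia Σmr² = (2820)(6.66)² + (1100)(4.23)² = 1.448e+05 kg·m²; I_f = 7.187e+06 + 1.448e+05 = 7.332e+06 kg·m².
ω_f = I_p ω_i / I_f = (7.187e+06)(0.0985) / 7.332e+06 = 0.09656 rad/s.

ω_f ≈ 0.0966 rad/s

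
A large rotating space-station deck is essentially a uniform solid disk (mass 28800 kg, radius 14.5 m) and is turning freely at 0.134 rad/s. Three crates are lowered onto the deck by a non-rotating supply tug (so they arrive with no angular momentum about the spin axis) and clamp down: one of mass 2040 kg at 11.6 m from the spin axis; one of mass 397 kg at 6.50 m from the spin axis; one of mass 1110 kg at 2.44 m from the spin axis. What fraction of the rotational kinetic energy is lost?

fraction ≈ 0.0896

No external torque acts about the spin axis; L_before = L_after.
I_p = ½(28800)(14.5)² = 3.028e+06 kg·m².
Added inertia Σmr² = (2040)(11.6)² + (397)(6.50)² + (1110)(2.44)² = 2.979e+05 kg·m²; I_f = 3.028e+06 + 2.979e+05 = 3.325e+06 kg·m².
ω_f = I_p ω_i / I_f = (3.028e+06)(0.134) / 3.325e+06 = 0.1220 rad/s.
KE_i = ½(3.028e+06)(0.1340 rad/s)² = 27180 J; KE_f = ½(3.325e+06)(0.1220)² = 24750 J.
Fraction lost = 0.08958.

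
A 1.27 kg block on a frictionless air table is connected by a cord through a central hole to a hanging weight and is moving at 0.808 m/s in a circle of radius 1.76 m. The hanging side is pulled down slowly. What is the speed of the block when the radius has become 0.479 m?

Central (radial) force ⇒ zero torque about the center ⇒ m v r is constant.
v₂ = v₁ r₁ / r₂ = (0.808)(1.76) / (0.479) = 2.969 m/s.

v₂ ≈ 2.97 m/s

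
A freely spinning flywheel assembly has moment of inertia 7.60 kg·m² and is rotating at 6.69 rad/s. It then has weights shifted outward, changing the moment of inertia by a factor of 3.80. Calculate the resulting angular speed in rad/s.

With no external torque about the axis, L is conserved: I₁ω₁ = I₂ω₂.
I₂ = 3.80 × 7.60 = 28.88 kg·m².
ω₂ = I₁ω₁ / I₂ = (7.600)(6.69 rad/s) / (28.88) = 1.761 rad/s.

ω₂ ≈ 1.76 rad/s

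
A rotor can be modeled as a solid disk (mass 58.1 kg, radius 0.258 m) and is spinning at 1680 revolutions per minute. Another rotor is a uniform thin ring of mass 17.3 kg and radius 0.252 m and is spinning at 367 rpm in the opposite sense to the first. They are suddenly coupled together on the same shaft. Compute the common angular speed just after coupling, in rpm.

No external torque acts about the common axis, so total angular momentum is conserved.
Moments of inertia: I_A = ½(58.1)(0.258)² = 1.934 kg·m²; I_B = (17.3)(0.252)² = 1.099 kg·m².
Taking A's sense as positive: L = (1.934)(1680) − (1.099)(367) = 2845 kg·m²·rpm.
Combined I = 1.934 + 1.099 = 3.032 kg·m².
ω_f = L / I = 2845 / 3.032 = 938.4 rpm.

|ω_f| ≈ 938 rpm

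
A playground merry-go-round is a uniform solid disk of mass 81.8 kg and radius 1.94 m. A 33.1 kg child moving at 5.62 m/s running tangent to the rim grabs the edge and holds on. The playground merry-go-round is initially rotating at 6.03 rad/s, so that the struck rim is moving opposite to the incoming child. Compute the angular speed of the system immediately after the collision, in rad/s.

The axle reaction passes through the axle and exerts no torque about it; angular momentum about the axle is conserved through the impact.
I_p = ½(81.8)(1.94)² = 153.9 kg·m². Taking the sense of the child's angular momentum as positive, L_{child} = m v R = (33.1)(5.62)(1.94) = 360.9 kg·m²/s.
L_i = −I_p ω_p + m v R = −(153.9)(6.03) + 360.9 = -567.3 kg·m²/s.
After sticking, I_f = I_p + m R² = 153.9 + (33.1)(1.94)² = 278.5 kg·m².
ω_f = L_i / I_f = -567.3 / 278.5 = -2.037 rad/s.

|ω_f| ≈ 2.04 rad/s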